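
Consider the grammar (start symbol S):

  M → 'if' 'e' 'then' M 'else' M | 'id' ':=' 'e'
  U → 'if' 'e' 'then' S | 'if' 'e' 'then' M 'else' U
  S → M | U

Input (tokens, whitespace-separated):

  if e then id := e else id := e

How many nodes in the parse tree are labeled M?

3

[S [M if e then [M id := e] else [M id := e]]]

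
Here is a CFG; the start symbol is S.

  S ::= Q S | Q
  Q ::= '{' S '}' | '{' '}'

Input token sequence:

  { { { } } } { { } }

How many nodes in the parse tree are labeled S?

5

[S [Q { [S [Q { [S [Q { }]] }]] }] [S [Q { [S [Q { }]] }]]]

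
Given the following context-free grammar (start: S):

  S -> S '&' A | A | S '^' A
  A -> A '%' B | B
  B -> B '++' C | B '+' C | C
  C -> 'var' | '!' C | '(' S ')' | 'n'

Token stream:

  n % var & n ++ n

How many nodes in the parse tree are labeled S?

2

[S [S [A [A [B [C n]]] % [B [C var]]]] & [A [B [B [C n]] ++ [C n]]]]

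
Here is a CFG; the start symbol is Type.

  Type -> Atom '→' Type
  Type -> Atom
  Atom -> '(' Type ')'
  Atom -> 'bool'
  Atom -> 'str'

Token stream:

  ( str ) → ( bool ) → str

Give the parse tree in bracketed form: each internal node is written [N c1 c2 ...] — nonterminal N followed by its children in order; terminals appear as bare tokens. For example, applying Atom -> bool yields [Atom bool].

Type
Atom → Type
( Type ) → Type
( Atom ) → Type
( str ) → Type
( str ) → Atom → Type
( str ) → ( Type ) → Type
( str ) → ( Atom ) → Type
( str ) → ( bool ) → Type
( str ) → ( bool ) → Atom
( str ) → ( bool ) → str

[Type [Atom ( [Type [Atom str]] )] → [Type [Atom ( [Type [Atom bool]] )] → [Type [Atom str]]]]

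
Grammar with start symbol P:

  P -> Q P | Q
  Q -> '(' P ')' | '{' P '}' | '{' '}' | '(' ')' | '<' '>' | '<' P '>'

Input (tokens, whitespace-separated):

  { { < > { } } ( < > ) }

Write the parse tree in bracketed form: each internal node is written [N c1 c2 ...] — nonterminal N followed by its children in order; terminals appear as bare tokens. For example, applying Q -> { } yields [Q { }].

P
Q
{ P }
{ Q P }
{ { P } P }
{ { Q P } P }
{ { < > P } P }
{ { < > Q } P }
{ { < > { } } P }
{ { < > { } } Q }
{ { < > { } } ( P ) }
{ { < > { } } ( Q ) }
{ { < > { } } ( < > ) }

[P [Q { [P [Q { [P [Q < >] [P [Q { }]]] }] [P [Q ( [P [Q < >]] )]]] }]]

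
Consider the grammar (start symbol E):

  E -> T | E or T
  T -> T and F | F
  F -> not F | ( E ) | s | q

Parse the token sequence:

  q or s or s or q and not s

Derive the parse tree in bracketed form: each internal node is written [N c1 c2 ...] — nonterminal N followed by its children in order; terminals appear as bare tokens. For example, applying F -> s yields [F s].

E
E or T
E or T or T
E or T or T or T
T or T or T or T
F or T or T or T
q or T or T or T
q or F or T or T
q or s or T or T
q or s or F or T
q or s or s or T
q or s or s or T and F
q or s or s or F and F
q or s or s or q and F
q or s or s or q and not F
q or s or s or q and not s

[E [E [E [E [T [F q]]] or [T [F s]]] or [T [F s]]] or [T [T [F q]] and [F not [F s]]]]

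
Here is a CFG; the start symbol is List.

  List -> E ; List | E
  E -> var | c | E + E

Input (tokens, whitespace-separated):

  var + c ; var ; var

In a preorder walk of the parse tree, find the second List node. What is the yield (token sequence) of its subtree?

[List [E [E var] + [E c]] ; [List [E var] ; [List [E var]]]]

var ; var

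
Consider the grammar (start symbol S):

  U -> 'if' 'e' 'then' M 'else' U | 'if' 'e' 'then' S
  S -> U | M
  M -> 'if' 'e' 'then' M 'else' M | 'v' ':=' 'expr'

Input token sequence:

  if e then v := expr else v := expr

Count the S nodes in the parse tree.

1

[S [M if e then [M v := expr] else [M v := expr]]]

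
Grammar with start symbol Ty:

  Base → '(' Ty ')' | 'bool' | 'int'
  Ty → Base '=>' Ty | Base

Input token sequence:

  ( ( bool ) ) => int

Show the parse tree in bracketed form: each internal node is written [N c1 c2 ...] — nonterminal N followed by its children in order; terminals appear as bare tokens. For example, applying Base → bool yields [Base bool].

Ty
Base => Ty
( Ty ) => Ty
( Base ) => Ty
( ( Ty ) ) => Ty
( ( Base ) ) => Ty
( ( bool ) ) => Ty
( ( bool ) ) => Base
( ( bool ) ) => int

[Ty [Base ( [Ty [Base ( [Ty [Base bool]] )]] )] => [Ty [Base int]]]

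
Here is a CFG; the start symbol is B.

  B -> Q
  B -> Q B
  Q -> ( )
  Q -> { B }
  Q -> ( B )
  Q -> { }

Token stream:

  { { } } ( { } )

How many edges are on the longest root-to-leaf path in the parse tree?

5

[B [Q { [B [Q { }]] }] [B [Q ( [B [Q { }]] )]]]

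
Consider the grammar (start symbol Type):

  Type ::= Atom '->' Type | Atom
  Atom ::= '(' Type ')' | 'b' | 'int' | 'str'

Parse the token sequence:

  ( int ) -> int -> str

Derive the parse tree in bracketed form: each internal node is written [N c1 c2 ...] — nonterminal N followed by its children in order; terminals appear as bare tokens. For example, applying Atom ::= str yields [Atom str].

Type
Atom -> Type
( Type ) -> Type
( Atom ) -> Type
( int ) -> Type
( int ) -> Atom -> Type
( int ) -> int -> Type
( int ) -> int -> Atom
( int ) -> int -> str

[Type [Atom ( [Type [Atom int]] )] -> [Type [Atom int] -> [Type [Atom str]]]]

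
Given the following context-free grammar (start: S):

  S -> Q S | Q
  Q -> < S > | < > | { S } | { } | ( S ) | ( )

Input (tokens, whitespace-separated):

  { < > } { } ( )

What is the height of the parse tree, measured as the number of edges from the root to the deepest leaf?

4

[S [Q { [S [Q < >]] }] [S [Q { }] [S [Q ( )]]]]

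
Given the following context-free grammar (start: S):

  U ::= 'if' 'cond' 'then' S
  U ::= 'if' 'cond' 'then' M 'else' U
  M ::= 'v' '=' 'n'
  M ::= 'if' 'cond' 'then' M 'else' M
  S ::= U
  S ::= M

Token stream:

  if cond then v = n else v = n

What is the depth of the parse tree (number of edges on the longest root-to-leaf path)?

3

[S [M if cond then [M v = n] else [M v = n]]]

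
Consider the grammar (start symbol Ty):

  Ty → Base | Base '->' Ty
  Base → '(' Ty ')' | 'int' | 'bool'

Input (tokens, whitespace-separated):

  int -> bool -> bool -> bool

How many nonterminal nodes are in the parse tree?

8

[Ty [Base int] -> [Ty [Base bool] -> [Ty [Base bool] -> [Ty [Base bool]]]]]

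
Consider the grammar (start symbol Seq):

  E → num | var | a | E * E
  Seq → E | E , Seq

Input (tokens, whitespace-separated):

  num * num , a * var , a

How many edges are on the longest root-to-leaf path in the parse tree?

[Seq [E [E num] * [E num]] , [Seq [E [E a] * [E var]] , [Seq [E a]]]]

4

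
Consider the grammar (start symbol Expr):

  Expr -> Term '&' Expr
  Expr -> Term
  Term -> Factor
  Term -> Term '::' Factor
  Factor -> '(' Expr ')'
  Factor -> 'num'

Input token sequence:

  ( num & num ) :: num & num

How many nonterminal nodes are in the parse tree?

14

[Expr [Term [Term [Factor ( [Expr [Term [Factor num]] & [Expr [Term [Factor num]]]] )]] :: [Factor num]] & [Expr [Term [Factor num]]]]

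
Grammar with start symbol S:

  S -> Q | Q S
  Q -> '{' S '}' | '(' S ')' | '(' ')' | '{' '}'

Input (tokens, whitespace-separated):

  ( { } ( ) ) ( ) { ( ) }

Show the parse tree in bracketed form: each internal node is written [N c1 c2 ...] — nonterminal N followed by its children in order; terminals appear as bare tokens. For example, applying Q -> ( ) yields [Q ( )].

S
Q S
( S ) S
( Q S ) S
( { } S ) S
( { } Q ) S
( { } ( ) ) S
( { } ( ) ) Q S
( { } ( ) ) ( ) S
( { } ( ) ) ( ) Q
( { } ( ) ) ( ) { S }
( { } ( ) ) ( ) { Q }
( { } ( ) ) ( ) { ( ) }

[S [Q ( [S [Q { }] [S [Q ( )]]] )] [S [Q ( )] [S [Q { [S [Q ( )]] }]]]]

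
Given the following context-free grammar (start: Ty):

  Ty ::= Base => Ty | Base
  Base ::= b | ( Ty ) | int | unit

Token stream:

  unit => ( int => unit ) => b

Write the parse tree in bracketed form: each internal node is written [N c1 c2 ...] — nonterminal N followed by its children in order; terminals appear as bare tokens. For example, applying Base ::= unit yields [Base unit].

[Ty [Base unit] => [Ty [Base ( [Ty [Base int] => [Ty [Base unit]]] )] => [Ty [Base b]]]]

Ty
Base => Ty
unit => Ty
unit => Base => Ty
unit => ( Ty ) => Ty
unit => ( Base => Ty ) => Ty
unit => ( int => Ty ) => Ty
unit => ( int => Base ) => Ty
unit => ( int => unit ) => Ty
unit => ( int => unit ) => Base
unit => ( int => unit ) => b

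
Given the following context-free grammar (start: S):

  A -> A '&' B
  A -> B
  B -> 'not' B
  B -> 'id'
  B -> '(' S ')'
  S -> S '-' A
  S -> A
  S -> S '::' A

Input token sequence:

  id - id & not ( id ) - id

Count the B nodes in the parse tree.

[S [S [S [A [B id]]] - [A [A [B id]] & [B not [B ( [S [A [B id]]] )]]]] - [A [B id]]]

6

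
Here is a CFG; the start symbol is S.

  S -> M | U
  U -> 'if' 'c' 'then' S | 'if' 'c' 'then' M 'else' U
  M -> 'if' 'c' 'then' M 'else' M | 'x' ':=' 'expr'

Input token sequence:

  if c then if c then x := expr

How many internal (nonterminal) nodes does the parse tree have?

[S [U if c then [S [U if c then [S [M x := expr]]]]]]

6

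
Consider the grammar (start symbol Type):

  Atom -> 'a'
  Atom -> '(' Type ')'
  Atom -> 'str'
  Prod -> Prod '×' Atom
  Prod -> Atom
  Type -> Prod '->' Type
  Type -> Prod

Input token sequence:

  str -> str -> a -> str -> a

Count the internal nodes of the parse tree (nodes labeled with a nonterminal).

[Type [Prod [Atom str]] -> [Type [Prod [Atom str]] -> [Type [Prod [Atom a]] -> [Type [Prod [Atom str]] -> [Type [Prod [Atom a]]]]]]]

15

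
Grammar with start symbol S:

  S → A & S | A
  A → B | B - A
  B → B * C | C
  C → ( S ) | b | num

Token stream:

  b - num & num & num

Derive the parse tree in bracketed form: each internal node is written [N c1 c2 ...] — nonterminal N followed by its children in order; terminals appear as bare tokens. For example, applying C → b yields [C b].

[S [A [B [C b]] - [A [B [C num]]]] & [S [A [B [C num]]] & [S [A [B [C num]]]]]]

S
A & S
B - A & S
C - A & S
b - A & S
b - B & S
b - C & S
b - num & S
b - num & A & S
b - num & B & S
b - num & C & S
b - num & num & S
b - num & num & A
b - num & num & B
b - num & num & C
b - num & num & num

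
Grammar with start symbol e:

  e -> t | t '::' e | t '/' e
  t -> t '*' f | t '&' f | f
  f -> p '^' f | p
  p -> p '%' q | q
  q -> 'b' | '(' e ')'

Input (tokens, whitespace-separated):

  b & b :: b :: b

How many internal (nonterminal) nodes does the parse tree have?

19

[e [t [t [f [p [q b]]]] & [f [p [q b]]]] :: [e [t [f [p [q b]]]] :: [e [t [f [p [q b]]]]]]]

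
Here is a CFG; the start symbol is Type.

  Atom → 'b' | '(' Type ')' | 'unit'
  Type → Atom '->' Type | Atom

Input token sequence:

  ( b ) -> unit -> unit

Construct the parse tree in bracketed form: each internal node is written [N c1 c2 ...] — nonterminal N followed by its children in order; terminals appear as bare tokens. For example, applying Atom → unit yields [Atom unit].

[Type [Atom ( [Type [Atom b]] )] -> [Type [Atom unit] -> [Type [Atom unit]]]]

Type
Atom -> Type
( Type ) -> Type
( Atom ) -> Type
( b ) -> Type
( b ) -> Atom -> Type
( b ) -> unit -> Type
( b ) -> unit -> Atom
( b ) -> unit -> unit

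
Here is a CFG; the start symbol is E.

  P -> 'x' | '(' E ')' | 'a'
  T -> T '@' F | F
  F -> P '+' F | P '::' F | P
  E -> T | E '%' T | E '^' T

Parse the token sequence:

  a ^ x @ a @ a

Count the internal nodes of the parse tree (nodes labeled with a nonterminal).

[E [E [T [F [P a]]]] ^ [T [T [T [F [P x]]] @ [F [P a]]] @ [F [P a]]]]

14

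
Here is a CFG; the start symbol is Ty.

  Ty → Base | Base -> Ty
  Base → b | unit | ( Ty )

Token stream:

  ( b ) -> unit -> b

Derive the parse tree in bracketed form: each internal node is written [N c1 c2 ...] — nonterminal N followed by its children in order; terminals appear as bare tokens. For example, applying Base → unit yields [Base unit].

[Ty [Base ( [Ty [Base b]] )] -> [Ty [Base unit] -> [Ty [Base b]]]]

Ty
Base -> Ty
( Ty ) -> Ty
( Base ) -> Ty
( b ) -> Ty
( b ) -> Base -> Ty
( b ) -> unit -> Ty
( b ) -> unit -> Base
( b ) -> unit -> b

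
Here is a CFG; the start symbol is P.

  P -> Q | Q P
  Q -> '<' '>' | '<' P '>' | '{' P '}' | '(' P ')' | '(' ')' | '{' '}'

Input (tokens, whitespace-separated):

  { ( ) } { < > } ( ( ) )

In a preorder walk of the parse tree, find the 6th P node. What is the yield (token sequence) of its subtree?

( )

[P [Q { [P [Q ( )]] }] [P [Q { [P [Q < >]] }] [P [Q ( [P [Q ( )]] )]]]]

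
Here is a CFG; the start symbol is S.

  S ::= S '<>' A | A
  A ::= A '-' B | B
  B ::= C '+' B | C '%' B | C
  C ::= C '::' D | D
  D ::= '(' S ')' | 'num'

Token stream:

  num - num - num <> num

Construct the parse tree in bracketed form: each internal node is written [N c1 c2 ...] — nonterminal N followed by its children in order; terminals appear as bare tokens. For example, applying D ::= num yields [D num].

S
S <> A
A <> A
A - B <> A
A - B - B <> A
B - B - B <> A
C - B - B <> A
D - B - B <> A
num - B - B <> A
num - C - B <> A
num - D - B <> A
num - num - B <> A
num - num - C <> A
num - num - D <> A
num - num - num <> A
num - num - num <> B
num - num - num <> C
num - num - num <> D
num - num - num <> num

[S [S [A [A [A [B [C [D num]]]] - [B [C [D num]]]] - [B [C [D num]]]]] <> [A [B [C [D num]]]]]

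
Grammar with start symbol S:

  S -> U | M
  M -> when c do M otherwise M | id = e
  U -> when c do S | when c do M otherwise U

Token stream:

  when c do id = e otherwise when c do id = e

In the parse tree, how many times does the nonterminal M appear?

2

[S [U when c do [M id = e] otherwise [U when c do [S [M id = e]]]]]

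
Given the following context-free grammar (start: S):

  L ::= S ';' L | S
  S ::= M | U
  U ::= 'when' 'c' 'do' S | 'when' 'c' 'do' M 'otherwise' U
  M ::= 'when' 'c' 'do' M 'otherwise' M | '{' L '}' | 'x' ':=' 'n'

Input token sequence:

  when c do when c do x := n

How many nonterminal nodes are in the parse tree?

6

[S [U when c do [S [U when c do [S [M x := n]]]]]]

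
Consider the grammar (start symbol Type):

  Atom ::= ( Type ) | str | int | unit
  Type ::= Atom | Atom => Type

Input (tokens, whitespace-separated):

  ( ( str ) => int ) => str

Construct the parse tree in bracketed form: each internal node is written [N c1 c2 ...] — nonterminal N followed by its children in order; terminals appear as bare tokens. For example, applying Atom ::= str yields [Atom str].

Type
Atom => Type
( Type ) => Type
( Atom => Type ) => Type
( ( Type ) => Type ) => Type
( ( Atom ) => Type ) => Type
( ( str ) => Type ) => Type
( ( str ) => Atom ) => Type
( ( str ) => int ) => Type
( ( str ) => int ) => Atom
( ( str ) => int ) => str

[Type [Atom ( [Type [Atom ( [Type [Atom str]] )] => [Type [Atom int]]] )] => [Type [Atom str]]]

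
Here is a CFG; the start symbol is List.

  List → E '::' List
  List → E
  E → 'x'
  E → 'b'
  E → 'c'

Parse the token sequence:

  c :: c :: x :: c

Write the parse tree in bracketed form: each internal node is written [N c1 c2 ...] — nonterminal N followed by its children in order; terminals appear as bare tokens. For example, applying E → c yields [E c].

[List [E c] :: [List [E c] :: [List [E x] :: [List [E c]]]]]

List
E :: List
c :: List
c :: E :: List
c :: c :: List
c :: c :: E :: List
c :: c :: x :: List
c :: c :: x :: E
c :: c :: x :: c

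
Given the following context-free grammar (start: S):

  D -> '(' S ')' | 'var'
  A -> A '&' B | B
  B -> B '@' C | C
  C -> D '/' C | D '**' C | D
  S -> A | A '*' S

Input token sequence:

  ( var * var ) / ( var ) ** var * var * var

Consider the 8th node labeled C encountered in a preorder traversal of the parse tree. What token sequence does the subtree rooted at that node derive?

[S [A [B [C [D ( [S [A [B [C [D var]]]] * [S [A [B [C [D var]]]]]] )] / [C [D ( [S [A [B [C [D var]]]]] )] ** [C [D var]]]]]] * [S [A [B [C [D var]]]] * [S [A [B [C [D var]]]]]]]

var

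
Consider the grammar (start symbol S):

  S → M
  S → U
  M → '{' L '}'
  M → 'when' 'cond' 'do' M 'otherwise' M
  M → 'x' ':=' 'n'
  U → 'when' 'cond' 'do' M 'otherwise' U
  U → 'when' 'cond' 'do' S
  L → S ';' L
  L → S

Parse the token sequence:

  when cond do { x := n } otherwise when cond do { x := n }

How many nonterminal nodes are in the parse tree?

12

[S [U when cond do [M { [L [S [M x := n]]] }] otherwise [U when cond do [S [M { [L [S [M x := n]]] }]]]]]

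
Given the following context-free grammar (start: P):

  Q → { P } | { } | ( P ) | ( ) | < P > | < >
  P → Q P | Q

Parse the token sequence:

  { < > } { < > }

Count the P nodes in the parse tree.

[P [Q { [P [Q < >]] }] [P [Q { [P [Q < >]] }]]]

4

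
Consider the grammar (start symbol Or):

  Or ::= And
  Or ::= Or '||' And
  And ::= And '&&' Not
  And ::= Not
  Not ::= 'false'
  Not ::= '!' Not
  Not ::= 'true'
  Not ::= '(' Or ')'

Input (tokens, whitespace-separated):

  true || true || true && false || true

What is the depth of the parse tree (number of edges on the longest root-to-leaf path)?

[Or [Or [Or [Or [And [Not true]]] || [And [Not true]]] || [And [And [Not true]] && [Not false]]] || [And [Not true]]]

6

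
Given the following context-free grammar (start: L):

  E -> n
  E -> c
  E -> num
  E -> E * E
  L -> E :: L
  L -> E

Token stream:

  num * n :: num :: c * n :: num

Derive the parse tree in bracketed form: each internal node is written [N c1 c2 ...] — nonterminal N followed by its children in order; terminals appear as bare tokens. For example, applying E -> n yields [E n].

[L [E [E num] * [E n]] :: [L [E num] :: [L [E [E c] * [E n]] :: [L [E num]]]]]

L
E :: L
E * E :: L
num * E :: L
num * n :: L
num * n :: E :: L
num * n :: num :: L
num * n :: num :: E :: L
num * n :: num :: E * E :: L
num * n :: num :: c * E :: L
num * n :: num :: c * n :: L
num * n :: num :: c * n :: E
num * n :: num :: c * n :: num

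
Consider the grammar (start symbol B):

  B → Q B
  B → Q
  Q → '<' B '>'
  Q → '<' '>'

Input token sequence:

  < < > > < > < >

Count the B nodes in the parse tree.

[B [Q < [B [Q < >]] >] [B [Q < >] [B [Q < >]]]]

4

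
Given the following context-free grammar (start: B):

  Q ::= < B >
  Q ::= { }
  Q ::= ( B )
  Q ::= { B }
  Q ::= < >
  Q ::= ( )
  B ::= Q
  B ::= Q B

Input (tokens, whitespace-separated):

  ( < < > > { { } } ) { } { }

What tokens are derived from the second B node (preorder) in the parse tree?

< < > > { { } }

[B [Q ( [B [Q < [B [Q < >]] >] [B [Q { [B [Q { }]] }]]] )] [B [Q { }] [B [Q { }]]]]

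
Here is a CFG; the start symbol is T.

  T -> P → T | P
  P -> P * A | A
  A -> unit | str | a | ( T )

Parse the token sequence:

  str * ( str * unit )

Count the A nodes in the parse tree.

4

[T [P [P [A str]] * [A ( [T [P [P [A str]] * [A unit]]] )]]]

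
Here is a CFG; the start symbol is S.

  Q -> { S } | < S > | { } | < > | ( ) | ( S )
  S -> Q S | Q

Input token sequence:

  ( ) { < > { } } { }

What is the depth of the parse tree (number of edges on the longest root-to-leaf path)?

[S [Q ( )] [S [Q { [S [Q < >] [S [Q { }]]] }] [S [Q { }]]]]

6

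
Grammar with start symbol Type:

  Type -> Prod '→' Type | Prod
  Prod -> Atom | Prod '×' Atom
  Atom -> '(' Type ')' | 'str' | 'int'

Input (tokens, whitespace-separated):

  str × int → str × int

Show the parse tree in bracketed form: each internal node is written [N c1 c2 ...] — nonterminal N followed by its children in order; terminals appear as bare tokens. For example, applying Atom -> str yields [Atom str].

[Type [Prod [Prod [Atom str]] × [Atom int]] → [Type [Prod [Prod [Atom str]] × [Atom int]]]]

Type
Prod → Type
Prod × Atom → Type
Atom × Atom → Type
str × Atom → Type
str × int → Type
str × int → Prod
str × int → Prod × Atom
str × int → Atom × Atom
str × int → str × Atom
str × int → str × int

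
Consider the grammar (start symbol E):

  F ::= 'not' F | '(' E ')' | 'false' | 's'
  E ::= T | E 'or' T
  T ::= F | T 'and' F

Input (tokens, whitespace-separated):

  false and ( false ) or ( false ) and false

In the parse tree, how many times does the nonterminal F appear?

[E [E [T [T [F false]] and [F ( [E [T [F false]]] )]]] or [T [T [F ( [E [T [F false]]] )]] and [F false]]]

6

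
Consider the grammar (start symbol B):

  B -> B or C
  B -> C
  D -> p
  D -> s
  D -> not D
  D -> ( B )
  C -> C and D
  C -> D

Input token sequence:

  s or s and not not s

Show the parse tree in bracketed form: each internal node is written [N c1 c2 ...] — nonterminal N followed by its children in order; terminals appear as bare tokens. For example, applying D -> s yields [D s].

B
B or C
C or C
D or C
s or C
s or C and D
s or D and D
s or s and D
s or s and not D
s or s and not not D
s or s and not not s

[B [B [C [D s]]] or [C [C [D s]] and [D not [D not [D s]]]]]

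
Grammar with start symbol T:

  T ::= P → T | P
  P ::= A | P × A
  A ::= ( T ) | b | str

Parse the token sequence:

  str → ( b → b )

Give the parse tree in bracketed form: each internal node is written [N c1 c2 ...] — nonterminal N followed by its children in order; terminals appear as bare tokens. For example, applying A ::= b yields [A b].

T
P → T
A → T
str → T
str → P
str → A
str → ( T )
str → ( P → T )
str → ( A → T )
str → ( b → T )
str → ( b → P )
str → ( b → A )
str → ( b → b )

[T [P [A str]] → [T [P [A ( [T [P [A b]] → [T [P [A b]]]] )]]]]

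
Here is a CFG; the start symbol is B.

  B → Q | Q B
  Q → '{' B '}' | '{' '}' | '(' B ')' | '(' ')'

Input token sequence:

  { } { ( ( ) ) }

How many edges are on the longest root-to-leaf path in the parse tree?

7

[B [Q { }] [B [Q { [B [Q ( [B [Q ( )]] )]] }]]]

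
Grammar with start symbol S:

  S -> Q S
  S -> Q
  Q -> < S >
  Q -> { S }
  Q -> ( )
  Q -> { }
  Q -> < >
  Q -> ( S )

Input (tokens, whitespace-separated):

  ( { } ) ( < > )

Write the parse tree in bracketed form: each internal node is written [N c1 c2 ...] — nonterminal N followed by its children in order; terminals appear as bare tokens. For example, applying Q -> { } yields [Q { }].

S
Q S
( S ) S
( Q ) S
( { } ) S
( { } ) Q
( { } ) ( S )
( { } ) ( Q )
( { } ) ( < > )

[S [Q ( [S [Q { }]] )] [S [Q ( [S [Q < >]] )]]]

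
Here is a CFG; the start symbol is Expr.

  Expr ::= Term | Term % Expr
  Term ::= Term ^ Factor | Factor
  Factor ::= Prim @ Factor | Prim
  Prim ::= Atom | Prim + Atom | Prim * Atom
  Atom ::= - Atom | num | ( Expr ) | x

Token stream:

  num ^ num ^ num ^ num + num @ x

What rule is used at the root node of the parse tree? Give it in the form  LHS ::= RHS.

Expr ::= Term

[Expr [Term [Term [Term [Term [Factor [Prim [Atom num]]]] ^ [Factor [Prim [Atom num]]]] ^ [Factor [Prim [Atom num]]]] ^ [Factor [Prim [Prim [Atom num]] + [Atom num]] @ [Factor [Prim [Atom x]]]]]]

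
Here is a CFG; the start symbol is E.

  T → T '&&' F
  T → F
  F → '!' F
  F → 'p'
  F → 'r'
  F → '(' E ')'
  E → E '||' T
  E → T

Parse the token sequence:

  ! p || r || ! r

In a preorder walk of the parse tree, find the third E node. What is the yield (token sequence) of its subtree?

! p

[E [E [E [T [F ! [F p]]]] || [T [F r]]] || [T [F ! [F r]]]]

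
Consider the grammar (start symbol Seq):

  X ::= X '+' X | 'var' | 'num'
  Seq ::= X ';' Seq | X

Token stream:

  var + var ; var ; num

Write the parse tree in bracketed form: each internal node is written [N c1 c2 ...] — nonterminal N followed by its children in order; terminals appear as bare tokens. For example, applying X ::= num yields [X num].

Seq
X ; Seq
X + X ; Seq
var + X ; Seq
var + var ; Seq
var + var ; X ; Seq
var + var ; var ; Seq
var + var ; var ; X
var + var ; var ; num

[Seq [X [X var] + [X var]] ; [Seq [X var] ; [Seq [X num]]]]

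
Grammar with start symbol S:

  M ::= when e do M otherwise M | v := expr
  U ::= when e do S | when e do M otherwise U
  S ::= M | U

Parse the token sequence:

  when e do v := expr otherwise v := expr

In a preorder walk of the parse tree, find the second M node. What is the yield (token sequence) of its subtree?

[S [M when e do [M v := expr] otherwise [M v := expr]]]

v := expr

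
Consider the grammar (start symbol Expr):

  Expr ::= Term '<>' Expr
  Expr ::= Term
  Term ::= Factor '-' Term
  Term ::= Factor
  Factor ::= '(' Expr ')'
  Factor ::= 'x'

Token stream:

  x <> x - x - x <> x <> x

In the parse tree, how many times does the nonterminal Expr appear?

4

[Expr [Term [Factor x]] <> [Expr [Term [Factor x] - [Term [Factor x] - [Term [Factor x]]]] <> [Expr [Term [Factor x]] <> [Expr [Term [Factor x]]]]]]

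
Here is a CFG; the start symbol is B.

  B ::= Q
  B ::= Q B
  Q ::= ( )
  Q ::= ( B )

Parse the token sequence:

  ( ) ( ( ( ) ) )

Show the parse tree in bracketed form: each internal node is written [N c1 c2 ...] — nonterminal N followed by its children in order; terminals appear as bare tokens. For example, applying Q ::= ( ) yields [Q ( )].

B
Q B
( ) B
( ) Q
( ) ( B )
( ) ( Q )
( ) ( ( B ) )
( ) ( ( Q ) )
( ) ( ( ( ) ) )

[B [Q ( )] [B [Q ( [B [Q ( [B [Q ( )]] )]] )]]]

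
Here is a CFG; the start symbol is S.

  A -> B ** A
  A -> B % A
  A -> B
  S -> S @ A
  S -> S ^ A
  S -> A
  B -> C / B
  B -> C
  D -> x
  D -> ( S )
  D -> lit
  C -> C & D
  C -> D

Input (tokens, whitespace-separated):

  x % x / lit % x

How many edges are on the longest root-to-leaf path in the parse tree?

7

[S [A [B [C [D x]]] % [A [B [C [D x]] / [B [C [D lit]]]] % [A [B [C [D x]]]]]]]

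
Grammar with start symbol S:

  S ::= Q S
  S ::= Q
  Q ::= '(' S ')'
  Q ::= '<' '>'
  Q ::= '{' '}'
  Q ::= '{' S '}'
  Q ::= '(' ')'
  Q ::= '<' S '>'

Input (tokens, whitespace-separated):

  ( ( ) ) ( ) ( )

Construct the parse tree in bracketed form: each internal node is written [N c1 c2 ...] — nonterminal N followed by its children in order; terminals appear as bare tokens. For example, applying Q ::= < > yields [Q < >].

[S [Q ( [S [Q ( )]] )] [S [Q ( )] [S [Q ( )]]]]

S
Q S
( S ) S
( Q ) S
( ( ) ) S
( ( ) ) Q S
( ( ) ) ( ) S
( ( ) ) ( ) Q
( ( ) ) ( ) ( )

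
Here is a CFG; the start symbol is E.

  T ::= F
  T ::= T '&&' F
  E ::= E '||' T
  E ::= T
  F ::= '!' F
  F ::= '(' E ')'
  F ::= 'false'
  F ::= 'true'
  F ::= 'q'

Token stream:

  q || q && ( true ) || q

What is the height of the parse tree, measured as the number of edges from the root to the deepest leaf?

7

[E [E [E [T [F q]]] || [T [T [F q]] && [F ( [E [T [F true]]] )]]] || [T [F q]]]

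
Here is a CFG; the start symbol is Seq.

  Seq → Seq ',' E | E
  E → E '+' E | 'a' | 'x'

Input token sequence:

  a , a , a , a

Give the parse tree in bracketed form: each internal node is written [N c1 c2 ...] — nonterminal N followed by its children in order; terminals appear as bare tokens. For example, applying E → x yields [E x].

Seq
Seq , E
Seq , E , E
Seq , E , E , E
E , E , E , E
a , E , E , E
a , a , E , E
a , a , a , E
a , a , a , a

[Seq [Seq [Seq [Seq [E a]] , [E a]] , [E a]] , [E a]]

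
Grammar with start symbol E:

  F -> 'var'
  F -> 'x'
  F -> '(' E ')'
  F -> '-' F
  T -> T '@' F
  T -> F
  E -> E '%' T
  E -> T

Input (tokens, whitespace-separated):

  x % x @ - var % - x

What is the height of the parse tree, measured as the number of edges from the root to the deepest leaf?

[E [E [E [T [F x]]] % [T [T [F x]] @ [F - [F var]]]] % [T [F - [F x]]]]

5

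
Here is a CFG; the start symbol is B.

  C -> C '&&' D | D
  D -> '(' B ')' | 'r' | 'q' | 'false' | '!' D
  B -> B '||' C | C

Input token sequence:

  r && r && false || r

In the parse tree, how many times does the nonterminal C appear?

4

[B [B [C [C [C [D r]] && [D r]] && [D false]]] || [C [D r]]]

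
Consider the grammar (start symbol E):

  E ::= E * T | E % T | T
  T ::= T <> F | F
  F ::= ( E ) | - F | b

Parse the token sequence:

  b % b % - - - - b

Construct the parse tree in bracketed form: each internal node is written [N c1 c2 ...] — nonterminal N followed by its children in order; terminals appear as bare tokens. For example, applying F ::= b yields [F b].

[E [E [E [T [F b]]] % [T [F b]]] % [T [F - [F - [F - [F - [F b]]]]]]]

E
E % T
E % T % T
T % T % T
F % T % T
b % T % T
b % F % T
b % b % T
b % b % F
b % b % - F
b % b % - - F
b % b % - - - F
b % b % - - - - F
b % b % - - - - b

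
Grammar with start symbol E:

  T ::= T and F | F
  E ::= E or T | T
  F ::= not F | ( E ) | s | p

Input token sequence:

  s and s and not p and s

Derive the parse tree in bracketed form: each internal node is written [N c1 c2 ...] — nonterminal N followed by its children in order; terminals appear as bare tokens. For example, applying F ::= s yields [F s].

[E [T [T [T [T [F s]] and [F s]] and [F not [F p]]] and [F s]]]

E
T
T and F
T and F and F
T and F and F and F
F and F and F and F
s and F and F and F
s and s and F and F
s and s and not F and F
s and s and not p and F
s and s and not p and s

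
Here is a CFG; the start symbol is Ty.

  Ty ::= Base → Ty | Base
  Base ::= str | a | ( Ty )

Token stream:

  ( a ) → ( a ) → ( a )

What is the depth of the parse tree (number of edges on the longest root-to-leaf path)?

6

[Ty [Base ( [Ty [Base a]] )] → [Ty [Base ( [Ty [Base a]] )] → [Ty [Base ( [Ty [Base a]] )]]]]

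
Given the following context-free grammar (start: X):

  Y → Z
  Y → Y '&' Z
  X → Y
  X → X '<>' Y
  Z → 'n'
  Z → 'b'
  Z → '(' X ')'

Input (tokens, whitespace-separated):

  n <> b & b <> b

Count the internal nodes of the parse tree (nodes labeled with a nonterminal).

[X [X [X [Y [Z n]]] <> [Y [Y [Z b]] & [Z b]]] <> [Y [Z b]]]

11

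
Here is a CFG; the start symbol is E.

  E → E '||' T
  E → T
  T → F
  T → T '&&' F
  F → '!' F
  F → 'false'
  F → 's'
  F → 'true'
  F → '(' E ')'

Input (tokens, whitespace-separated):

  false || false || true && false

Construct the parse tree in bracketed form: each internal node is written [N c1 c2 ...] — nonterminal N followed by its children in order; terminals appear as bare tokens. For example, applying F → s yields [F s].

E
E || T
E || T || T
T || T || T
F || T || T
false || T || T
false || F || T
false || false || T
false || false || T && F
false || false || F && F
false || false || true && F
false || false || true && false

[E [E [E [T [F false]]] || [T [F false]]] || [T [T [F true]] && [F false]]]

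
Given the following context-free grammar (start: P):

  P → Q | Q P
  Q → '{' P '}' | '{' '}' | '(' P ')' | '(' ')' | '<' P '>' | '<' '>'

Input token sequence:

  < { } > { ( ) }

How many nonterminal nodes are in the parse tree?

8

[P [Q < [P [Q { }]] >] [P [Q { [P [Q ( )]] }]]]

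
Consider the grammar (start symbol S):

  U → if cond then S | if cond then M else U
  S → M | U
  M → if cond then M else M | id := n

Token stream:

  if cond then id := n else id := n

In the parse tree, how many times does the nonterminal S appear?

[S [M if cond then [M id := n] else [M id := n]]]

1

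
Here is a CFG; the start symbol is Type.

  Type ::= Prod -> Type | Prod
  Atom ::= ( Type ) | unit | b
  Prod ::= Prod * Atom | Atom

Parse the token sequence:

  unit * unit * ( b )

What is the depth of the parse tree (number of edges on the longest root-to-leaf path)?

[Type [Prod [Prod [Prod [Atom unit]] * [Atom unit]] * [Atom ( [Type [Prod [Atom b]]] )]]]

6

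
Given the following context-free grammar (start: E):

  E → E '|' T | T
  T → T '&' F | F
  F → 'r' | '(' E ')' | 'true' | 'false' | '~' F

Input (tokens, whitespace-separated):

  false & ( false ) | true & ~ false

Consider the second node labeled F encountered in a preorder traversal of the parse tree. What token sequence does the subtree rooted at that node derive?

( false )

[E [E [T [T [F false]] & [F ( [E [T [F false]]] )]]] | [T [T [F true]] & [F ~ [F false]]]]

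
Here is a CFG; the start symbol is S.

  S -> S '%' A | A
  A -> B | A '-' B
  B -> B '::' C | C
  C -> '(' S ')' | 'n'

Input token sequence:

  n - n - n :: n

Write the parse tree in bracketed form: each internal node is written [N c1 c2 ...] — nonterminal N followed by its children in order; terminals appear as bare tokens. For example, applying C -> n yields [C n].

S
A
A - B
A - B - B
B - B - B
C - B - B
n - B - B
n - C - B
n - n - B
n - n - B :: C
n - n - C :: C
n - n - n :: C
n - n - n :: n

[S [A [A [A [B [C n]]] - [B [C n]]] - [B [B [C n]] :: [C n]]]]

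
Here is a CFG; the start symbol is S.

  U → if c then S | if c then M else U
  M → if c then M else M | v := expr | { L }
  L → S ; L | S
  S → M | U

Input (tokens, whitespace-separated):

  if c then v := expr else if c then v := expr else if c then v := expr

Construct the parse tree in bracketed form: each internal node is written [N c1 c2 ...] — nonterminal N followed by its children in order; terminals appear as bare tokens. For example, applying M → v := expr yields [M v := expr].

[S [U if c then [M v := expr] else [U if c then [M v := expr] else [U if c then [S [M v := expr]]]]]]

S
U
if c then M else U
if c then v := expr else U
if c then v := expr else if c then M else U
if c then v := expr else if c then v := expr else U
if c then v := expr else if c then v := expr else if c then S
if c then v := expr else if c then v := expr else if c then M
if c then v := expr else if c then v := expr else if c then v := expr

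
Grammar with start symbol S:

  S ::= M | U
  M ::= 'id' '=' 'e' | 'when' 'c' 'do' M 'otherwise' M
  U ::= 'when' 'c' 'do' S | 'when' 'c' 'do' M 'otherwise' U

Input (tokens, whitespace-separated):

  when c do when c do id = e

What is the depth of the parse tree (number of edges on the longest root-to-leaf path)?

[S [U when c do [S [U when c do [S [M id = e]]]]]]

6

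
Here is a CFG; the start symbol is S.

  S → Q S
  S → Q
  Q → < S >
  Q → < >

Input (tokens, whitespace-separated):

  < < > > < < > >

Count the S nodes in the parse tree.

[S [Q < [S [Q < >]] >] [S [Q < [S [Q < >]] >]]]

4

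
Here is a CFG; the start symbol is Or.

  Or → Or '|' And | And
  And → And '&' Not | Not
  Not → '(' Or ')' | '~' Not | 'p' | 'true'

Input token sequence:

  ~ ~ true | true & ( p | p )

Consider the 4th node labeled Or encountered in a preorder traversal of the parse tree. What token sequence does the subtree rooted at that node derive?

p

[Or [Or [And [Not ~ [Not ~ [Not true]]]]] | [And [And [Not true]] & [Not ( [Or [Or [And [Not p]]] | [And [Not p]]] )]]]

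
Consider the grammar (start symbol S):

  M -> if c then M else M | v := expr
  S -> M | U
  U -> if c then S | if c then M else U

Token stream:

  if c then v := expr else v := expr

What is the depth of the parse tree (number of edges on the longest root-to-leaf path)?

3

[S [M if c then [M v := expr] else [M v := expr]]]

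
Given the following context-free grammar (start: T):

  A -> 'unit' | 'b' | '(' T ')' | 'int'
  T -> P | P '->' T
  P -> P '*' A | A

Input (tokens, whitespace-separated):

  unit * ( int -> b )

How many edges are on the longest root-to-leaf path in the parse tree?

7

[T [P [P [A unit]] * [A ( [T [P [A int]] -> [T [P [A b]]]] )]]]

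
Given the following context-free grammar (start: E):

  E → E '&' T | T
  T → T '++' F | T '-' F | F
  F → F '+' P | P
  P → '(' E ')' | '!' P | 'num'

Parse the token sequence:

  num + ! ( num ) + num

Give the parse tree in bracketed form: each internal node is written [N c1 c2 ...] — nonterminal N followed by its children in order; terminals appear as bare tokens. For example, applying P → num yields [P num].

[E [T [F [F [F [P num]] + [P ! [P ( [E [T [F [P num]]]] )]]] + [P num]]]]

E
T
F
F + P
F + P + P
P + P + P
num + P + P
num + ! P + P
num + ! ( E ) + P
num + ! ( T ) + P
num + ! ( F ) + P
num + ! ( P ) + P
num + ! ( num ) + P
num + ! ( num ) + num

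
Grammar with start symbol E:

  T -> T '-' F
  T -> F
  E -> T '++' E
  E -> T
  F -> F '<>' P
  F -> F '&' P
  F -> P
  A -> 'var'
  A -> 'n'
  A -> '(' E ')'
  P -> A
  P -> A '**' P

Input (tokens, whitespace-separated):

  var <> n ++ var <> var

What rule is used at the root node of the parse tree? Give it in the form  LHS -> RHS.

E -> T '++' E

[E [T [F [F [P [A var]]] <> [P [A n]]]] ++ [E [T [F [F [P [A var]]] <> [P [A var]]]]]]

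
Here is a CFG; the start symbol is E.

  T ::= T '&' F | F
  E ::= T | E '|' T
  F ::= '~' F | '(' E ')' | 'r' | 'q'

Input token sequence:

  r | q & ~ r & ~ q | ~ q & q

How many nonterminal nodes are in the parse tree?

[E [E [E [T [F r]]] | [T [T [T [F q]] & [F ~ [F r]]] & [F ~ [F q]]]] | [T [T [F ~ [F q]]] & [F q]]]

18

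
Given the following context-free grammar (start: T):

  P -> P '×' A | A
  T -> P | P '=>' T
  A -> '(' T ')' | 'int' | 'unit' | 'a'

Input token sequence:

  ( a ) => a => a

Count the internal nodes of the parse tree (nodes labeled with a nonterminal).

[T [P [A ( [T [P [A a]]] )]] => [T [P [A a]] => [T [P [A a]]]]]

12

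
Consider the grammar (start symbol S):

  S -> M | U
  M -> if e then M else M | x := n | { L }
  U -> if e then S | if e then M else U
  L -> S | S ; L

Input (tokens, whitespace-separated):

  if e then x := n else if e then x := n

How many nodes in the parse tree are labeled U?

2

[S [U if e then [M x := n] else [U if e then [S [M x := n]]]]]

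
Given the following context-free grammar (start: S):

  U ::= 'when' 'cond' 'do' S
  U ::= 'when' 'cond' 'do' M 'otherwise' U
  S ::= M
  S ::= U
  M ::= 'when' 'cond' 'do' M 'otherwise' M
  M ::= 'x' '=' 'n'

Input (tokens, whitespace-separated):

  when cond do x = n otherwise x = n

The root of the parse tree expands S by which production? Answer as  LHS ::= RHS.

[S [M when cond do [M x = n] otherwise [M x = n]]]

S ::= M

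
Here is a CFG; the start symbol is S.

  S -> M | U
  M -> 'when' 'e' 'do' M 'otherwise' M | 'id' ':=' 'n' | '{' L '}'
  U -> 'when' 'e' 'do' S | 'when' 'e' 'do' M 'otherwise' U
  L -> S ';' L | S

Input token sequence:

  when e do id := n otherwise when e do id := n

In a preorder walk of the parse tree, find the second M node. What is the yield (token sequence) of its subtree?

[S [U when e do [M id := n] otherwise [U when e do [S [M id := n]]]]]

id := n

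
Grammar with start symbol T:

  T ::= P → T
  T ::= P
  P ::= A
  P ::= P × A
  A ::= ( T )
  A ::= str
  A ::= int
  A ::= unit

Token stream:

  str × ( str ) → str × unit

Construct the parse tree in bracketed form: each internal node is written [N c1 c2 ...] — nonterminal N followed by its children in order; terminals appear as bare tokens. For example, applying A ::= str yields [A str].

T
P → T
P × A → T
A × A → T
str × A → T
str × ( T ) → T
str × ( P ) → T
str × ( A ) → T
str × ( str ) → T
str × ( str ) → P
str × ( str ) → P × A
str × ( str ) → A × A
str × ( str ) → str × A
str × ( str ) → str × unit

[T [P [P [A str]] × [A ( [T [P [A str]]] )]] → [T [P [P [A str]] × [A unit]]]]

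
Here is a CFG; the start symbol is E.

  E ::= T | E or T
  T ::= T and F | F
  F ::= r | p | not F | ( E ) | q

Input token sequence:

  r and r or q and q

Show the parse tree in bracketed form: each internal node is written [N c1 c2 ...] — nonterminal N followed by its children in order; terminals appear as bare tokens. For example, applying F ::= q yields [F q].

[E [E [T [T [F r]] and [F r]]] or [T [T [F q]] and [F q]]]

E
E or T
T or T
T and F or T
F and F or T
r and F or T
r and r or T
r and r or T and F
r and r or F and F
r and r or q and F
r and r or q and q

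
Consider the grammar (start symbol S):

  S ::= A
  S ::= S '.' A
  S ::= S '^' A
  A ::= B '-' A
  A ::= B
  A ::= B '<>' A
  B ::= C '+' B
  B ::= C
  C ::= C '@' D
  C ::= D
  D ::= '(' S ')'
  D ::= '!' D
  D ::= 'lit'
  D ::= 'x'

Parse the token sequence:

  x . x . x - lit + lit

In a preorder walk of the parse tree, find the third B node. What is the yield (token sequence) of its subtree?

[S [S [S [A [B [C [D x]]]]] . [A [B [C [D x]]]]] . [A [B [C [D x]]] - [A [B [C [D lit]] + [B [C [D lit]]]]]]]

x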